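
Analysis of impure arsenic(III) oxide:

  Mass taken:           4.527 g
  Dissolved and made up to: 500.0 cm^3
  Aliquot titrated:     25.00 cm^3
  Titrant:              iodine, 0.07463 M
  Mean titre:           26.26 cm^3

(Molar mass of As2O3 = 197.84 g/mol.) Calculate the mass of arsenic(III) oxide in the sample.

3.877 g

As2O3 + 2 I2 + 2 H2O → As2O5 + 4 HI
n(I2) per titration = 0.02626 × 0.07463 = 1.960 × 10^-3 mol
From the 1:2 ratio, n(As2O3) in each aliquot = 1/2 × 1.960 × 10^-3 = 9.799 × 10^-4 mol
n(As2O3) in the whole flask = 9.799 × 10^-4 × 500.0/25.00 = 0.01960 mol
mass of As2O3 = 0.01960 × 197.84 = 3.877 g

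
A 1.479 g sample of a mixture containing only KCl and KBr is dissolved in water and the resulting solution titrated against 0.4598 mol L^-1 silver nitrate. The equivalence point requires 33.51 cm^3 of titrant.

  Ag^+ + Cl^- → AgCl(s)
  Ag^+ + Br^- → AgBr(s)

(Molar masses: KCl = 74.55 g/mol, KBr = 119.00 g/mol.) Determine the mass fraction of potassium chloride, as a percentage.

40.20 %

n(AgNO3) = 0.03351 × 0.4598 = 0.01541 mol
Let x = n(KCl), y = n(KBr).
Titrant: 1x + 1y = 0.01541;  mass: 74.55x + 119.00y = 1.479
Solving, x = 7.976 × 10^-3 mol, y = 7.432 × 10^-3 mol
mass of KCl = 7.976 × 10^-3 × 74.55 = 0.5946 g
% KCl = 0.5946 / 1.479 × 100 = 40.20 %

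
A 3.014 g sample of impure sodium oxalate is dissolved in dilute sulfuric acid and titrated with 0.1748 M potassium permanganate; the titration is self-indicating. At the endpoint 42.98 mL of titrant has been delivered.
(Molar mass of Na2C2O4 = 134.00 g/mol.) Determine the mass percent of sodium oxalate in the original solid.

2 MnO4^- + 5 C2O4^2- + 16 H^+ → 2 Mn^2+ + 10 CO2 + 8 H2O
n(KMnO4) = 0.04298 L × 0.1748 mol/L = 7.513 × 10^-3 mol
From the 5:2 ratio, n(Na2C2O4) = 5/2 × 7.513 × 10^-3 = 0.01878 mol
mass of Na2C2O4 = 0.01878 × 134.00 g/mol = 2.517 g
% Na2C2O4 = 2.517 / 3.014 × 100 = 83.50 %

83.50 %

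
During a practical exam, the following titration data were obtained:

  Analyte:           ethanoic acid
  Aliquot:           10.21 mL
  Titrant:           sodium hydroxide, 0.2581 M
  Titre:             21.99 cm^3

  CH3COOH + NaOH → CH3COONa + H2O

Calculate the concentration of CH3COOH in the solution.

0.5559 M

n(NaOH) = 0.02199 L × 0.2581 mol/L = 5.676 × 10^-3 mol
n(CH3COOH) = 5.676 × 10^-3 mol (1:1 mole ratio)
[CH3COOH] = 5.676 × 10^-3 mol / 0.01021 L = 0.5559 mol/L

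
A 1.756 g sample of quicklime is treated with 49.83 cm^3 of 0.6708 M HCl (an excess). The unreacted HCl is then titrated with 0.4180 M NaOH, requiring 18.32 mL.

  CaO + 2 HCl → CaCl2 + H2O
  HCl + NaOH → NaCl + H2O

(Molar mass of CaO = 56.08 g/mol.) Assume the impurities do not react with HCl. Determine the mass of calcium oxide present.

n(HCl) added = 0.04983 × 0.6708 = 0.03343 mol
n(NaOH) used in back-titration = 0.01832 × 0.4180 = 7.658 × 10^-3 mol
n(HCl) left over = 7.658 × 10^-3 mol (1:1 ratio)
n(HCl) consumed by analyte = 0.03343 − 7.658 × 10^-3 = 0.02577 mol
From the 1:2 ratio, n(CaO) = 1/2 × 0.02577 = 0.01288 mol
mass of CaO = 0.01288 × 56.08 = 0.7225 g

0.7225 g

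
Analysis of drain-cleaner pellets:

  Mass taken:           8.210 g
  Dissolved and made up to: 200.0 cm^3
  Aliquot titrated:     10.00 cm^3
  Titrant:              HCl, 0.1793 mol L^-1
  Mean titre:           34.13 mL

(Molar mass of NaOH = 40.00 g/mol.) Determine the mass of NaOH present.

NaOH + HCl → NaCl + H2O
n(HCl) per titration = 0.03413 × 0.1793 = 6.120 × 10^-3 mol
n(NaOH) in each aliquot = 6.120 × 10^-3 mol (1:1 ratio)
n(NaOH) in the whole flask = 6.120 × 10^-3 × 200.0/10.00 = 0.1224 mol
mass of NaOH = 0.1224 × 40.00 = 4.896 g

4.896 g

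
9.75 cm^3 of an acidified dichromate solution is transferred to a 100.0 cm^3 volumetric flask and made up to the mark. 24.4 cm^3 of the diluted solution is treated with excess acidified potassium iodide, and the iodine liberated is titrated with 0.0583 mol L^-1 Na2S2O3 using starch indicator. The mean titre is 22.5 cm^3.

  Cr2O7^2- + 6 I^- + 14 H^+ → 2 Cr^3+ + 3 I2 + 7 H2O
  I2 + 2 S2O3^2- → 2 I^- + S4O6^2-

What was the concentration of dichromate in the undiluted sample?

n(S2O3^2-) = 0.0225 × 0.0583 = 1.31 × 10^-3 mol
n(I2) = n(S2O3^2-)/2 = 6.56 × 10^-4 mol
From the 1:3 ratio, n(Cr2O7^2-) in the aliquot = 1/3 × 6.56 × 10^-4 = 2.19 × 10^-4 mol
[Cr2O7^2-]_dilute = 2.19 × 10^-4 / 0.0244 = 0.00896 mol/L
[Cr2O7^2-]_original = 0.00896 × 100.0/9.75 = 0.0919 mol/L

0.0919 mol/L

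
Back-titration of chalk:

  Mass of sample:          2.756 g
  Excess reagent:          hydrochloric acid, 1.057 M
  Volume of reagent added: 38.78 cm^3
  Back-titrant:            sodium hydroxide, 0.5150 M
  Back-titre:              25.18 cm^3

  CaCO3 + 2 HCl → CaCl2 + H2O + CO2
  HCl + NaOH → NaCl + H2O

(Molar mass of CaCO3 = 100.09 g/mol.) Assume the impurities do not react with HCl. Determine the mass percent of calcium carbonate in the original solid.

n(HCl) added = 0.03878 × 1.057 = 0.04099 mol
n(NaOH) used in back-titration = 0.02518 × 0.5150 = 0.01297 mol
n(HCl) left over = 0.01297 mol (1:1 ratio)
n(HCl) consumed by analyte = 0.04099 − 0.01297 = 0.02802 mol
From the 1:2 ratio, n(CaCO3) = 1/2 × 0.02802 = 0.01401 mol
mass of CaCO3 = 0.01401 × 100.09 = 1.402 g
% CaCO3 = 1.402 / 2.756 × 100 = 50.89 %

50.89 %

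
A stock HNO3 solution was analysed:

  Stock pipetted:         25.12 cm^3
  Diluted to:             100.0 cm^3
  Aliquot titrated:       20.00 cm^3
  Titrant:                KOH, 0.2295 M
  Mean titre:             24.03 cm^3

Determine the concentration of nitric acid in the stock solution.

HNO3 + KOH → KNO3 + H2O
n(KOH) = 0.02403 × 0.2295 = 5.515 × 10^-3 mol
n(HNO3) in the aliquot = 5.515 × 10^-3 mol (1:1 ratio)
[HNO3]_dilute = 5.515 × 10^-3 / 0.02000 = 0.2757 mol/L
Dilution factor = 100.0 / 25.12 = 3.981
[HNO3]_stock = 0.2757 × 3.981 = 1.098 mol/L

1.098 M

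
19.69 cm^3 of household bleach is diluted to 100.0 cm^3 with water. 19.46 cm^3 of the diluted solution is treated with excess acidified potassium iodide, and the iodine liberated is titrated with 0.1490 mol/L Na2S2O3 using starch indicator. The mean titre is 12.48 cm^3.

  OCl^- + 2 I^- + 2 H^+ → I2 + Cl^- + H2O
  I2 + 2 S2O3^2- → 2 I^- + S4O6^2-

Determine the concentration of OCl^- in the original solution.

n(S2O3^2-) = 0.01248 × 0.1490 = 1.860 × 10^-3 mol
n(I2) = n(S2O3^2-)/2 = 9.298 × 10^-4 mol
n(OCl^-) in the aliquot = 9.298 × 10^-4 mol (1:1 ratio)
[OCl^-]_dilute = 9.298 × 10^-4 / 0.01946 = 0.04778 mol/L
[OCl^-]_original = 0.04778 × 100.0/19.69 = 0.2427 mol/L

0.2427 mol/L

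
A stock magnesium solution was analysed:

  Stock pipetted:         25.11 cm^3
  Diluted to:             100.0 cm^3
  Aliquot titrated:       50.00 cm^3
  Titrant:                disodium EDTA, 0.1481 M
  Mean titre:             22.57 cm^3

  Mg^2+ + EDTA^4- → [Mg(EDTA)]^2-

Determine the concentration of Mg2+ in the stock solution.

0.2662 M

n(EDTA) = 0.02257 × 0.1481 = 3.343 × 10^-3 mol
n(Mg2+) in the aliquot = 3.343 × 10^-3 mol (1:1 ratio)
[Mg2+]_dilute = 3.343 × 10^-3 / 0.05000 = 0.06685 mol/L
Dilution factor = 100.0 / 25.11 = 3.982
[Mg2+]_stock = 0.06685 × 3.982 = 0.2662 mol/L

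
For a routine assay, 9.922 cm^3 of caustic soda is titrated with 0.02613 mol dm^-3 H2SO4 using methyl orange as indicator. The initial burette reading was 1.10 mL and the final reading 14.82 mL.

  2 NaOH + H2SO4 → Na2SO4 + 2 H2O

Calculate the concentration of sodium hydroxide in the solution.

0.07226 mol/L

n(H2SO4) = 0.01372 L × 0.02613 mol/L = 3.585 × 10^-4 mol
From the 2:1 mole ratio, n(NaOH) = 2/1 × 3.585 × 10^-4 = 7.170 × 10^-4 mol
[NaOH] = 7.170 × 10^-4 mol / 0.009922 L = 0.07226 mol/L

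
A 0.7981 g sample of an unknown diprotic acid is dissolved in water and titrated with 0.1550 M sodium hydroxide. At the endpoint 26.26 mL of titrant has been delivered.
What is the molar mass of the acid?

392.2 g/mol

n(NaOH) = 0.02626 L × 0.1550 mol/L = 4.070 × 10^-3 mol
From the 1:2 ratio, n(H2A) = 1/2 × 4.070 × 10^-3 = 2.035 × 10^-3 mol
M = m / n = 0.7981 g / 2.035 × 10^-3 mol = 392.2 g/mol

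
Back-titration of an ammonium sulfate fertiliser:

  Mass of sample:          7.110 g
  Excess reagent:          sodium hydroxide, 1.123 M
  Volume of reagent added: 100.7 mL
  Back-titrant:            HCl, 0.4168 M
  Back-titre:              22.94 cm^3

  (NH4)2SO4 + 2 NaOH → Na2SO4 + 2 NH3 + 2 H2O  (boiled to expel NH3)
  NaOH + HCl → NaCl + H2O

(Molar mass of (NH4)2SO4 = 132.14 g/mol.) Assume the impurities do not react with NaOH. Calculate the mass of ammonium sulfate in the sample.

6.840 g

n(NaOH) added = 0.1007 × 1.123 = 0.1131 mol
n(HCl) used in back-titration = 0.02294 × 0.4168 = 9.561 × 10^-3 mol
n(NaOH) left over = 9.561 × 10^-3 mol (1:1 ratio)
n(NaOH) consumed by analyte = 0.1131 − 9.561 × 10^-3 = 0.1035 mol
From the 1:2 ratio, n((NH4)2SO4) = 1/2 × 0.1035 = 0.05176 mol
mass of (NH4)2SO4 = 0.05176 × 132.14 = 6.840 g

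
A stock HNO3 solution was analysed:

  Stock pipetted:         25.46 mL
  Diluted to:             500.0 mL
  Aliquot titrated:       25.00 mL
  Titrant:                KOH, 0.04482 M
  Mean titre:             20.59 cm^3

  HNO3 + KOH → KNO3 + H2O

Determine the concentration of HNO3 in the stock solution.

n(KOH) = 0.02059 × 0.04482 = 9.228 × 10^-4 mol
n(HNO3) in the aliquot = 9.228 × 10^-4 mol (1:1 ratio)
[HNO3]_dilute = 9.228 × 10^-4 / 0.02500 = 0.03691 mol/L
Dilution factor = 500.0 / 25.46 = 19.64
[HNO3]_stock = 0.03691 × 19.64 = 0.7249 mol/L

0.7249 M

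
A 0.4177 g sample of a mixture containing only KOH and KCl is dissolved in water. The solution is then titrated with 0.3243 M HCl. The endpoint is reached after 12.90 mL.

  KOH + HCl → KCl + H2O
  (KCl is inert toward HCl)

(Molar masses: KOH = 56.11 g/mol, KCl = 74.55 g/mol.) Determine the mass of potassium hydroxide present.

0.2347 g

n(HCl) = 0.01290 × 0.3243 = 4.183 × 10^-3 mol
Let x = n(KOH), y = n(KCl).
Titrant: 1x = 4.183 × 10^-3;  mass: 56.11x + 74.55y = 0.4177
Solving, x = 4.183 × 10^-3 mol, y = 2.454 × 10^-3 mol
mass of KOH = 4.183 × 10^-3 × 56.11 = 0.2347 g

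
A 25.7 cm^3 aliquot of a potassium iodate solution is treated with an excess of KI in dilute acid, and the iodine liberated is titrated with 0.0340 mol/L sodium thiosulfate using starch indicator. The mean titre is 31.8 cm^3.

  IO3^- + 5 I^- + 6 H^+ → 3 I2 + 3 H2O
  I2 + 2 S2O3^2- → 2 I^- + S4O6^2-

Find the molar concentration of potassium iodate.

0.00701 mol/L

n(S2O3^2-) = 0.0318 × 0.0340 = 1.08 × 10^-3 mol
n(I2) = n(S2O3^2-)/2 = 5.41 × 10^-4 mol
From the 1:3 ratio, n(IO3^-) in the aliquot = 1/3 × 5.41 × 10^-4 = 1.80 × 10^-4 mol
[IO3^-] = 1.80 × 10^-4 / 0.0257 = 0.00701 mol/L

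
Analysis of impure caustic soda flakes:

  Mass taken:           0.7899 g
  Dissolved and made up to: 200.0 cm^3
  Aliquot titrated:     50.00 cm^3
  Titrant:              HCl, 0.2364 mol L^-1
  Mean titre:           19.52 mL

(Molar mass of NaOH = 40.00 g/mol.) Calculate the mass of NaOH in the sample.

NaOH + HCl → NaCl + H2O
n(HCl) per titration = 0.01952 × 0.2364 = 4.615 × 10^-3 mol
n(NaOH) in each aliquot = 4.615 × 10^-3 mol (1:1 ratio)
n(NaOH) in the whole flask = 4.615 × 10^-3 × 200.0/50.00 = 0.01846 mol
mass of NaOH = 0.01846 × 40.00 = 0.7383 g

0.7383 g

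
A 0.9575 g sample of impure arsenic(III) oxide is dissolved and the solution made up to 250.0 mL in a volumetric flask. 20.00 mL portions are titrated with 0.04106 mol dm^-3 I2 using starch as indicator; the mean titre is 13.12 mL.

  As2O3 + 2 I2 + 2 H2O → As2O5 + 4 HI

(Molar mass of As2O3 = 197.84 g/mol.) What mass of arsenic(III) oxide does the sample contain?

n(I2) per titration = 0.01312 × 0.04106 = 5.387 × 10^-4 mol
From the 1:2 ratio, n(As2O3) in each aliquot = 1/2 × 5.387 × 10^-4 = 2.694 × 10^-4 mol
n(As2O3) in the whole flask = 2.694 × 10^-4 × 250.0/20.00 = 3.367 × 10^-3 mol
mass of As2O3 = 3.367 × 10^-3 × 197.84 = 0.6661 g

0.6661 g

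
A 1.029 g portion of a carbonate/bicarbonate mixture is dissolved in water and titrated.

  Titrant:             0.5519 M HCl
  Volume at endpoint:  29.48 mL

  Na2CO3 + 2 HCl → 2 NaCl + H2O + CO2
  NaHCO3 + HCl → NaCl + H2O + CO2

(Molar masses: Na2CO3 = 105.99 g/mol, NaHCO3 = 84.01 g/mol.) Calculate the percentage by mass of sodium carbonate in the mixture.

56.10 %

n(HCl) = 0.02948 × 0.5519 = 0.01627 mol
Let x = n(Na2CO3), y = n(NaHCO3).
Titrant: 2x + 1y = 0.01627;  mass: 105.99x + 84.01y = 1.029
Solving, x = 5.446 × 10^-3 mol, y = 5.377 × 10^-3 mol
mass of Na2CO3 = 5.446 × 10^-3 × 105.99 = 0.5773 g
% Na2CO3 = 0.5773 / 1.029 × 100 = 56.10 %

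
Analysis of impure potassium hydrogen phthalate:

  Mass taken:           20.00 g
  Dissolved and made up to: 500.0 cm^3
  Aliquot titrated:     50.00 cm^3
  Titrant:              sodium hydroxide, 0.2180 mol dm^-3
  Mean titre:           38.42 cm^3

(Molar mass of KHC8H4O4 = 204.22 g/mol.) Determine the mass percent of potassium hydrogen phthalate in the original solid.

KHC8H4O4 + NaOH → KNaC8H4O4 + H2O
n(NaOH) per titration = 0.03842 × 0.2180 = 8.376 × 10^-3 mol
n(KHC8H4O4) in each aliquot = 8.376 × 10^-3 mol (1:1 ratio)
n(KHC8H4O4) in the whole flask = 8.376 × 10^-3 × 500.0/50.00 = 0.08376 mol
mass of KHC8H4O4 = 0.08376 × 204.22 = 17.10 g
% KHC8H4O4 = 17.10 / 20.00 × 100 = 85.52 %

85.52 %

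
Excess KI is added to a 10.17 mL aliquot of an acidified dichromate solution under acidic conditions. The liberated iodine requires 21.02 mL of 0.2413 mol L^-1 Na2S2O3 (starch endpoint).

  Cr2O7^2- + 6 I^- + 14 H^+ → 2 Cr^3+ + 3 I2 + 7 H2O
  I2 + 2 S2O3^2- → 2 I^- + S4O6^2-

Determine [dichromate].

n(S2O3^2-) = 0.02102 × 0.2413 = 5.072 × 10^-3 mol
n(I2) = n(S2O3^2-)/2 = 2.536 × 10^-3 mol
From the 1:3 ratio, n(Cr2O7^2-) in the aliquot = 1/3 × 2.536 × 10^-3 = 8.454 × 10^-4 mol
[Cr2O7^2-] = 8.454 × 10^-4 / 0.01017 = 0.08312 mol/L

0.08312 mol/L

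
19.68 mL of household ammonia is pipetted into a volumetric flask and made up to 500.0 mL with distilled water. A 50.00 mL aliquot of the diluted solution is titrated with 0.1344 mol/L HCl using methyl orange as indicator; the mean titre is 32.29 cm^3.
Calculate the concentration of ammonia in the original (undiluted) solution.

2.205 mol/L

NH3 + HCl → NH4Cl
n(HCl) = 0.03229 × 0.1344 = 4.340 × 10^-3 mol
n(NH3) in the aliquot = 4.340 × 10^-3 mol (1:1 ratio)
[NH3]_dilute = 4.340 × 10^-3 / 0.05000 = 0.08680 mol/L
Dilution factor = 500.0 / 19.68 = 25.41
[NH3]_stock = 0.08680 × 25.41 = 2.205 mol/L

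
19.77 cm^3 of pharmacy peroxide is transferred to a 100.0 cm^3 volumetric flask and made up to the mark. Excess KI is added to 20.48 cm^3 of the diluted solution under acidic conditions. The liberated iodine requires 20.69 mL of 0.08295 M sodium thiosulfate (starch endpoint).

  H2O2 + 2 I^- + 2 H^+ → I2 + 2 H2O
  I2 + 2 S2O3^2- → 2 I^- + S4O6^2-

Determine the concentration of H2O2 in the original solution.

0.2119 M

n(S2O3^2-) = 0.02069 × 0.08295 = 1.716 × 10^-3 mol
n(I2) = n(S2O3^2-)/2 = 8.581 × 10^-4 mol
n(H2O2) in the aliquot = 8.581 × 10^-4 mol (1:1 ratio)
[H2O2]_dilute = 8.581 × 10^-4 / 0.02048 = 0.04190 mol/L
[H2O2]_original = 0.04190 × 100.0/19.77 = 0.2119 mol/L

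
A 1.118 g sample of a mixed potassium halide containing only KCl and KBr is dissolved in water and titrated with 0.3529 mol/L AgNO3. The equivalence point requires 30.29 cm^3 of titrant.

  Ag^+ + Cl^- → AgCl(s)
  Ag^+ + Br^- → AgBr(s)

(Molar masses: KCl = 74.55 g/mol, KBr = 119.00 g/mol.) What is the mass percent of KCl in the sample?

n(AgNO3) = 0.03029 × 0.3529 = 0.01069 mol
Let x = n(KCl), y = n(KBr).
Titrant: 1x + 1y = 0.01069;  mass: 74.55x + 119.00y = 1.118
Solving, x = 3.465 × 10^-3 mol, y = 7.224 × 10^-3 mol
mass of KCl = 3.465 × 10^-3 × 74.55 = 0.2583 g
% KCl = 0.2583 / 1.118 × 100 = 23.11 %

23.11 %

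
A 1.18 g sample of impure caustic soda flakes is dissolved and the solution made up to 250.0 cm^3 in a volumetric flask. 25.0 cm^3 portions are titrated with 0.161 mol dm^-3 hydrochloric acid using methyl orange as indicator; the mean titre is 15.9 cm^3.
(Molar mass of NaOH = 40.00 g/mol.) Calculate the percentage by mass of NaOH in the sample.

NaOH + HCl → NaCl + H2O
n(HCl) per titration = 0.0159 × 0.161 = 2.56 × 10^-3 mol
n(NaOH) in each aliquot = 2.56 × 10^-3 mol (1:1 ratio)
n(NaOH) in the whole flask = 2.56 × 10^-3 × 250.0/25.0 = 0.0256 mol
mass of NaOH = 0.0256 × 40.00 = 1.02 g
% NaOH = 1.02 / 1.18 × 100 = 86.8 %

86.8 %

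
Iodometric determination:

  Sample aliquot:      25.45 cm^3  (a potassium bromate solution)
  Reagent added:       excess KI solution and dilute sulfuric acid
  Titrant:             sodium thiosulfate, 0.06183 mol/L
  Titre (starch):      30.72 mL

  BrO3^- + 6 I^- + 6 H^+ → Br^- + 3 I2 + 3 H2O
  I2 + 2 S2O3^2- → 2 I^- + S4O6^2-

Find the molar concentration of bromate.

n(S2O3^2-) = 0.03072 × 0.06183 = 1.899 × 10^-3 mol
n(I2) = n(S2O3^2-)/2 = 9.497 × 10^-4 mol
From the 1:3 ratio, n(BrO3^-) in the aliquot = 1/3 × 9.497 × 10^-4 = 3.166 × 10^-4 mol
[BrO3^-] = 3.166 × 10^-4 / 0.02545 = 0.01244 mol/L

0.01244 mol/L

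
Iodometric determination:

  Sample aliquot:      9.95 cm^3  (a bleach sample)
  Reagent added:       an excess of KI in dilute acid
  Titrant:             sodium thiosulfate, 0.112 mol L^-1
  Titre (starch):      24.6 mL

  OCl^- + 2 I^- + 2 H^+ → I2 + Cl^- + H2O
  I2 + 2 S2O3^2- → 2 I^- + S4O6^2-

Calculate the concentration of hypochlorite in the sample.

0.138 mol/L

n(S2O3^2-) = 0.0246 × 0.112 = 2.76 × 10^-3 mol
n(I2) = n(S2O3^2-)/2 = 1.38 × 10^-3 mol
n(OCl^-) in the aliquot = 1.38 × 10^-3 mol (1:1 ratio)
[OCl^-] = 1.38 × 10^-3 / 0.00995 = 0.138 mol/L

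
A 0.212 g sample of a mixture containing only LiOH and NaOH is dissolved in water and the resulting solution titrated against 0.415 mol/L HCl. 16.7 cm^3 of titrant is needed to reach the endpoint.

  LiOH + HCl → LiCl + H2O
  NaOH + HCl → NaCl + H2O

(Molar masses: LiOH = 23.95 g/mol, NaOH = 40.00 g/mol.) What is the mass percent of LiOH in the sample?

45.9 %

n(HCl) = 0.0167 × 0.415 = 6.93 × 10^-3 mol
Let x = n(LiOH), y = n(NaOH).
Titrant: 1x + 1y = 6.93 × 10^-3;  mass: 23.95x + 40.00y = 0.212
Solving, x = 4.06 × 10^-3 mol, y = 2.87 × 10^-3 mol
mass of LiOH = 4.06 × 10^-3 × 23.95 = 0.0973 g
% LiOH = 0.0973 / 0.212 × 100 = 45.9 %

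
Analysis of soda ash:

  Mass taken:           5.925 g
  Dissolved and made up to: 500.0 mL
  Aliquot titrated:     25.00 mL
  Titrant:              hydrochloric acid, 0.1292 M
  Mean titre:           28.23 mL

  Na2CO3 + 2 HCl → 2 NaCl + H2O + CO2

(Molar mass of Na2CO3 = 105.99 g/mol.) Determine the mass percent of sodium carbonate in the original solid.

n(HCl) per titration = 0.02823 × 0.1292 = 3.647 × 10^-3 mol
From the 1:2 ratio, n(Na2CO3) in each aliquot = 1/2 × 3.647 × 10^-3 = 1.824 × 10^-3 mol
n(Na2CO3) in the whole flask = 1.824 × 10^-3 × 500.0/25.00 = 0.03647 mol
mass of Na2CO3 = 0.03647 × 105.99 = 3.866 g
% Na2CO3 = 3.866 / 5.925 × 100 = 65.25 %

65.25 %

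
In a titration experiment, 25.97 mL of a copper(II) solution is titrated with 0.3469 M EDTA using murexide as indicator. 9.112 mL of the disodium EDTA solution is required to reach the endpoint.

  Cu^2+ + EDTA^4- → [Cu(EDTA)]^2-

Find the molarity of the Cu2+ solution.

n(EDTA) = 0.009112 L × 0.3469 mol/L = 3.161 × 10^-3 mol
n(Cu2+) = 3.161 × 10^-3 mol (1:1 mole ratio)
[Cu2+] = 3.161 × 10^-3 mol / 0.02597 L = 0.1217 mol/L

0.1217 M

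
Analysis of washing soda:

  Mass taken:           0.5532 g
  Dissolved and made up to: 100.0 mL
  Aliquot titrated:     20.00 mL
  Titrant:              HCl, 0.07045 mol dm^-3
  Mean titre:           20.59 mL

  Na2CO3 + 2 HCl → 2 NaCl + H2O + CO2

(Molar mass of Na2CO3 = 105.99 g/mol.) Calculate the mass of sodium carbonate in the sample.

n(HCl) per titration = 0.02059 × 0.07045 = 1.451 × 10^-3 mol
From the 1:2 ratio, n(Na2CO3) in each aliquot = 1/2 × 1.451 × 10^-3 = 7.253 × 10^-4 mol
n(Na2CO3) in the whole flask = 7.253 × 10^-4 × 100.0/20.00 = 3.626 × 10^-3 mol
mass of Na2CO3 = 3.626 × 10^-3 × 105.99 = 0.3844 g

0.3844 g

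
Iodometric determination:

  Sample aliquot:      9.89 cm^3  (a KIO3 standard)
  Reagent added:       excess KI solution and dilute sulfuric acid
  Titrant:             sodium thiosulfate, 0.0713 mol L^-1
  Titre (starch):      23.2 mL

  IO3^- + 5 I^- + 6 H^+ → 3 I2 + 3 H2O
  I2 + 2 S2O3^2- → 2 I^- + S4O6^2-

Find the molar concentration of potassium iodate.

0.0279 mol/L

n(S2O3^2-) = 0.0232 × 0.0713 = 1.65 × 10^-3 mol
n(I2) = n(S2O3^2-)/2 = 8.27 × 10^-4 mol
From the 1:3 ratio, n(IO3^-) in the aliquot = 1/3 × 8.27 × 10^-4 = 2.76 × 10^-4 mol
[IO3^-] = 2.76 × 10^-4 / 0.00989 = 0.0279 mol/L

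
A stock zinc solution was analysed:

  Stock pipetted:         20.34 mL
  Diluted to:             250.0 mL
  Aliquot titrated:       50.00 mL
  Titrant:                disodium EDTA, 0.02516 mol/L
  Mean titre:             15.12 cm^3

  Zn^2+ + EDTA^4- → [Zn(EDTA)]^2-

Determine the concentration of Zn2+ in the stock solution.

0.09352 mol/L

n(EDTA) = 0.01512 × 0.02516 = 3.804 × 10^-4 mol
n(Zn2+) in the aliquot = 3.804 × 10^-4 mol (1:1 ratio)
[Zn2+]_dilute = 3.804 × 10^-4 / 0.05000 = 0.007608 mol/L
Dilution factor = 250.0 / 20.34 = 12.29
[Zn2+]_stock = 0.007608 × 12.29 = 0.09352 mol/L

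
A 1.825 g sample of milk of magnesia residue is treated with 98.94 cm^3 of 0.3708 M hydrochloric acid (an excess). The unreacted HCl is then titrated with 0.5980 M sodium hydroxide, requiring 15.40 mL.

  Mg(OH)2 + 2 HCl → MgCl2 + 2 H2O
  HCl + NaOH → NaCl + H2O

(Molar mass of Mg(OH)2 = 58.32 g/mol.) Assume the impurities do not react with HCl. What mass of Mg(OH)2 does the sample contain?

0.8013 g

n(HCl) added = 0.09894 × 0.3708 = 0.03669 mol
n(NaOH) used in back-titration = 0.01540 × 0.5980 = 9.209 × 10^-3 mol
n(HCl) left over = 9.209 × 10^-3 mol (1:1 ratio)
n(HCl) consumed by analyte = 0.03669 − 9.209 × 10^-3 = 0.02748 mol
From the 1:2 ratio, n(Mg(OH)2) = 1/2 × 0.02748 = 0.01374 mol
mass of Mg(OH)2 = 0.01374 × 58.32 = 0.8013 g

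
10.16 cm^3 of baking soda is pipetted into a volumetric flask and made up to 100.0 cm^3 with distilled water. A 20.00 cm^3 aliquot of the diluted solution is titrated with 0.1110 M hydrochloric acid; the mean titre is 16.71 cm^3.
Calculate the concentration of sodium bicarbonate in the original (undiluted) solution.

NaHCO3 + HCl → NaCl + H2O + CO2
n(HCl) = 0.01671 × 0.1110 = 1.855 × 10^-3 mol
n(NaHCO3) in the aliquot = 1.855 × 10^-3 mol (1:1 ratio)
[NaHCO3]_dilute = 1.855 × 10^-3 / 0.02000 = 0.09274 mol/L
Dilution factor = 100.0 / 10.16 = 9.843
[NaHCO3]_stock = 0.09274 × 9.843 = 0.9128 mol/L

0.9128 M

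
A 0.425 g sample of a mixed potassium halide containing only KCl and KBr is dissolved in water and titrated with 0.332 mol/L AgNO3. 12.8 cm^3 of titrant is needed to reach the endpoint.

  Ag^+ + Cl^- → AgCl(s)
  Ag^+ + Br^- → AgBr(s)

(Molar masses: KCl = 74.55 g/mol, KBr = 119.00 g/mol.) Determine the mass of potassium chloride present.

n(AgNO3) = 0.0128 × 0.332 = 4.25 × 10^-3 mol
Let x = n(KCl), y = n(KBr).
Titrant: 1x + 1y = 4.25 × 10^-3;  mass: 74.55x + 119.00y = 0.425
Solving, x = 1.82 × 10^-3 mol, y = 2.43 × 10^-3 mol
mass of KCl = 1.82 × 10^-3 × 74.55 = 0.135 g

0.135 g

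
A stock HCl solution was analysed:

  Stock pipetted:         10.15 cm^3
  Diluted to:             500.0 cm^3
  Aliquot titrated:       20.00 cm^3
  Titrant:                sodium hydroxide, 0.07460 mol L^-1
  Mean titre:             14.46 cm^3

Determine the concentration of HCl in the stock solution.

HCl + NaOH → NaCl + H2O
n(NaOH) = 0.01446 × 0.07460 = 1.079 × 10^-3 mol
n(HCl) in the aliquot = 1.079 × 10^-3 mol (1:1 ratio)
[HCl]_dilute = 1.079 × 10^-3 / 0.02000 = 0.05394 mol/L
Dilution factor = 500.0 / 10.15 = 49.26
[HCl]_stock = 0.05394 × 49.26 = 2.657 mol/L

2.657 mol/L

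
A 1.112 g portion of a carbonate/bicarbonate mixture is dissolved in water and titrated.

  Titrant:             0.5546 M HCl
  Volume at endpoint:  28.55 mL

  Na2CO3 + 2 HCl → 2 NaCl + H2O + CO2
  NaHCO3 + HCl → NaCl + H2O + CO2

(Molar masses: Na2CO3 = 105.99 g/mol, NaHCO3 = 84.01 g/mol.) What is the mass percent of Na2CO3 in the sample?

33.53 %

n(HCl) = 0.02855 × 0.5546 = 0.01583 mol
Let x = n(Na2CO3), y = n(NaHCO3).
Titrant: 2x + 1y = 0.01583;  mass: 105.99x + 84.01y = 1.112
Solving, x = 3.518 × 10^-3 mol, y = 8.799 × 10^-3 mol
mass of Na2CO3 = 3.518 × 10^-3 × 105.99 = 0.3728 g
% Na2CO3 = 0.3728 / 1.112 × 100 = 33.53 %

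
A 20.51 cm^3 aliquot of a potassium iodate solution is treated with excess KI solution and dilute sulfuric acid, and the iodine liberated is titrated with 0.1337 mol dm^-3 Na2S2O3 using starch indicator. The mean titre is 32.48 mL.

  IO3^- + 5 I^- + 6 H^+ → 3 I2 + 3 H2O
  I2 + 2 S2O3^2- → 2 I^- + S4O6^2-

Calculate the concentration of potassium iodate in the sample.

0.03529 mol/L

n(S2O3^2-) = 0.03248 × 0.1337 = 4.343 × 10^-3 mol
n(I2) = n(S2O3^2-)/2 = 2.171 × 10^-3 mol
From the 1:3 ratio, n(IO3^-) in the aliquot = 1/3 × 2.171 × 10^-3 = 7.238 × 10^-4 mol
[IO3^-] = 7.238 × 10^-4 / 0.02051 = 0.03529 mol/L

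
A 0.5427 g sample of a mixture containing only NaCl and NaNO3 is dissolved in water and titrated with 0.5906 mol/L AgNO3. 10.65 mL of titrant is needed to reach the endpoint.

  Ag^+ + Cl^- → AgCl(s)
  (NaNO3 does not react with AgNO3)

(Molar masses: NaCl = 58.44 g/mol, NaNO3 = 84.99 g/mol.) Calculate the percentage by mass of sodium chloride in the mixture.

n(AgNO3) = 0.01065 × 0.5906 = 6.290 × 10^-3 mol
Let x = n(NaCl), y = n(NaNO3).
Titrant: 1x = 6.290 × 10^-3;  mass: 58.44x + 84.99y = 0.5427
Solving, x = 6.290 × 10^-3 mol, y = 2.060 × 10^-3 mol
mass of NaCl = 6.290 × 10^-3 × 58.44 = 0.3676 g
% NaCl = 0.3676 / 0.5427 × 100 = 67.73 %

67.73 %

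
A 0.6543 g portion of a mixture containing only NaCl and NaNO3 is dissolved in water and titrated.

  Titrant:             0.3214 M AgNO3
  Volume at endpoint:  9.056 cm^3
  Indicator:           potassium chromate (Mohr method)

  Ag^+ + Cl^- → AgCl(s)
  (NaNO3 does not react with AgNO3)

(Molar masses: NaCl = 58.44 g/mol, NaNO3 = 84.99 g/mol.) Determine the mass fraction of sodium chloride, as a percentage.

26.00 %

n(AgNO3) = 0.009056 × 0.3214 = 2.911 × 10^-3 mol
Let x = n(NaCl), y = n(NaNO3).
Titrant: 1x = 2.911 × 10^-3;  mass: 58.44x + 84.99y = 0.6543
Solving, x = 2.911 × 10^-3 mol, y = 5.697 × 10^-3 mol
mass of NaCl = 2.911 × 10^-3 × 58.44 = 0.1701 g
% NaCl = 0.1701 / 0.6543 × 100 = 26.00 %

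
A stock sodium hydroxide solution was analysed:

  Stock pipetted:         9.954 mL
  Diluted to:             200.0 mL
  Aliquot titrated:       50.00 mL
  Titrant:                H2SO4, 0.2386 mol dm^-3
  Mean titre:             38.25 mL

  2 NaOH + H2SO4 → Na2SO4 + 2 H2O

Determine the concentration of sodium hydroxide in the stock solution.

7.335 mol/L

n(H2SO4) = 0.03825 × 0.2386 = 9.126 × 10^-3 mol
From the 2:1 ratio, n(NaOH) in the aliquot = 2/1 × 9.126 × 10^-3 = 0.01825 mol
[NaOH]_dilute = 0.01825 / 0.05000 = 0.3651 mol/L
Dilution factor = 200.0 / 9.954 = 20.09
[NaOH]_stock = 0.3651 × 20.09 = 7.335 mol/L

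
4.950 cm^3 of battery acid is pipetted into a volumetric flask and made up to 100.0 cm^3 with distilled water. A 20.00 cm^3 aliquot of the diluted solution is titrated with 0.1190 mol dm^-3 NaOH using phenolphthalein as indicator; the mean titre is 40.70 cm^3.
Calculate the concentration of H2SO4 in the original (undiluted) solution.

2.446 mol/L

H2SO4 + 2 NaOH → Na2SO4 + 2 H2O
n(NaOH) = 0.04070 × 0.1190 = 4.843 × 10^-3 mol
From the 1:2 ratio, n(H2SO4) in the aliquot = 1/2 × 4.843 × 10^-3 = 2.422 × 10^-3 mol
[H2SO4]_dilute = 2.422 × 10^-3 / 0.02000 = 0.1211 mol/L
Dilution factor = 100.0 / 4.950 = 20.20
[H2SO4]_stock = 0.1211 × 20.20 = 2.446 mol/L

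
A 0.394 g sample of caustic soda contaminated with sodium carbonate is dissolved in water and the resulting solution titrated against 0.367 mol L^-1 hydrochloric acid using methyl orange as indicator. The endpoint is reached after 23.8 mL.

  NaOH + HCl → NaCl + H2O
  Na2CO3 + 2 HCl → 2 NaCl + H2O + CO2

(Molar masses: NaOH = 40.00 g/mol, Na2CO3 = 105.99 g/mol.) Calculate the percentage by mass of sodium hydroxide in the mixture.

53.8 %

n(HCl) = 0.0238 × 0.367 = 8.73 × 10^-3 mol
Let x = n(NaOH), y = n(Na2CO3).
Titrant: 1x + 2y = 8.73 × 10^-3;  mass: 40.00x + 105.99y = 0.394
Solving, x = 5.30 × 10^-3 mol, y = 1.72 × 10^-3 mol
mass of NaOH = 5.30 × 10^-3 × 40.00 = 0.212 g
% NaOH = 0.212 / 0.394 × 100 = 53.8 %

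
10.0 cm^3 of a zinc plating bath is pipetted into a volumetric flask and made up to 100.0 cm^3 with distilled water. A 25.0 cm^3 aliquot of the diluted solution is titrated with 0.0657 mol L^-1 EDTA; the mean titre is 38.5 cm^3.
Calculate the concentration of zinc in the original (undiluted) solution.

Zn^2+ + EDTA^4- → [Zn(EDTA)]^2-
n(EDTA) = 0.0385 × 0.0657 = 2.53 × 10^-3 mol
n(Zn2+) in the aliquot = 2.53 × 10^-3 mol (1:1 ratio)
[Zn2+]_dilute = 2.53 × 10^-3 / 0.0250 = 0.101 mol/L
Dilution factor = 100.0 / 10.0 = 10.00
[Zn2+]_stock = 0.101 × 10.00 = 1.01 mol/L

1.01 mol/L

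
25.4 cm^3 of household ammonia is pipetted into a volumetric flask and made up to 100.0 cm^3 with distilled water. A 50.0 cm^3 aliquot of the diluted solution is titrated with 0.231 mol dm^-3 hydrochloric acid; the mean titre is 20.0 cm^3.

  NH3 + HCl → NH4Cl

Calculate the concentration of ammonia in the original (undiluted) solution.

0.364 mol/L

n(HCl) = 0.0200 × 0.231 = 4.62 × 10^-3 mol
n(NH3) in the aliquot = 4.62 × 10^-3 mol (1:1 ratio)
[NH3]_dilute = 4.62 × 10^-3 / 0.0500 = 0.0924 mol/L
Dilution factor = 100.0 / 25.4 = 3.937
[NH3]_stock = 0.0924 × 3.937 = 0.364 mol/L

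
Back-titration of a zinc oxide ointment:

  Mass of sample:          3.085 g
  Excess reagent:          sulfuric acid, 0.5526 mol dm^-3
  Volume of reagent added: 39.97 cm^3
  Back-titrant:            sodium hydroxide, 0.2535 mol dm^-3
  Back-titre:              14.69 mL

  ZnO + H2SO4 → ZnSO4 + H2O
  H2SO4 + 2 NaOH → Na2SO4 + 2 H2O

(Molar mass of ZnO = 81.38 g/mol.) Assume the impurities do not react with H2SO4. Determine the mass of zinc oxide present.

1.646 g

n(H2SO4) added = 0.03997 × 0.5526 = 0.02209 mol
n(NaOH) used in back-titration = 0.01469 × 0.2535 = 3.724 × 10^-3 mol
From the 1:2 ratio, n(H2SO4) left over = 1/2 × 3.724 × 10^-3 = 1.862 × 10^-3 mol
n(H2SO4) consumed by analyte = 0.02209 − 1.862 × 10^-3 = 0.02023 mol
n(ZnO) = 0.02023 mol (1:1 ratio)
mass of ZnO = 0.02023 × 81.38 = 1.646 g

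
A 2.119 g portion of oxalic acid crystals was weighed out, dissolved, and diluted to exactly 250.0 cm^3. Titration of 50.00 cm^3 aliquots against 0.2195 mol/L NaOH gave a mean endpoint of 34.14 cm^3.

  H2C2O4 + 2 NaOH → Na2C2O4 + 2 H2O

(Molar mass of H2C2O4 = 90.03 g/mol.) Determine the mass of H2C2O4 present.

n(NaOH) per titration = 0.03414 × 0.2195 = 7.494 × 10^-3 mol
From the 1:2 ratio, n(H2C2O4) in each aliquot = 1/2 × 7.494 × 10^-3 = 3.747 × 10^-3 mol
n(H2C2O4) in the whole flask = 3.747 × 10^-3 × 250.0/50.00 = 0.01873 mol
mass of H2C2O4 = 0.01873 × 90.03 = 1.687 g

1.687 g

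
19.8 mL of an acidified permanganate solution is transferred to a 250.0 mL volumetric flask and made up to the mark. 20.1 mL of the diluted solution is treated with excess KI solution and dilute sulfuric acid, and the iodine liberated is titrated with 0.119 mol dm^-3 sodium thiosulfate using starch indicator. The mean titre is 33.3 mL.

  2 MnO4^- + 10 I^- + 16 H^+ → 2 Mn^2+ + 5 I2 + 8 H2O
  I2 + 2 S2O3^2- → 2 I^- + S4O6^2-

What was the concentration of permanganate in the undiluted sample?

0.498 mol/L

n(S2O3^2-) = 0.0333 × 0.119 = 3.96 × 10^-3 mol
n(I2) = n(S2O3^2-)/2 = 1.98 × 10^-3 mol
From the 2:5 ratio, n(MnO4^-) in the aliquot = 2/5 × 1.98 × 10^-3 = 7.93 × 10^-4 mol
[MnO4^-]_dilute = 7.93 × 10^-4 / 0.0201 = 0.0394 mol/L
[MnO4^-]_original = 0.0394 × 250.0/19.8 = 0.498 mol/L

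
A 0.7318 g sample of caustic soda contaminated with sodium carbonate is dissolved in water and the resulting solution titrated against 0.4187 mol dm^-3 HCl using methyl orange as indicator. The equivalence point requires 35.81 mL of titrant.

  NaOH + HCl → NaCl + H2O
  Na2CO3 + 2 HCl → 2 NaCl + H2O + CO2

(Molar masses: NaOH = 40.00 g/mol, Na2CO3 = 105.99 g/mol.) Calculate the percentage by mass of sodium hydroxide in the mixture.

26.41 %

n(HCl) = 0.03581 × 0.4187 = 0.01499 mol
Let x = n(NaOH), y = n(Na2CO3).
Titrant: 1x + 2y = 0.01499;  mass: 40.00x + 105.99y = 0.7318
Solving, x = 4.832 × 10^-3 mol, y = 5.081 × 10^-3 mol
mass of NaOH = 4.832 × 10^-3 × 40.00 = 0.1933 g
% NaOH = 0.1933 / 0.7318 × 100 = 26.41 %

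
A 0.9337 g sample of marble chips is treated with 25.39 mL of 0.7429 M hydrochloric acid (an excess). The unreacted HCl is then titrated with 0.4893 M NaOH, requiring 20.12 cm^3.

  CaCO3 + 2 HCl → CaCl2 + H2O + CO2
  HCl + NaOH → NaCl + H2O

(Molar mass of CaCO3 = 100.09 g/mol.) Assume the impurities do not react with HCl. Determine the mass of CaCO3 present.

n(HCl) added = 0.02539 × 0.7429 = 0.01886 mol
n(NaOH) used in back-titration = 0.02012 × 0.4893 = 9.845 × 10^-3 mol
n(HCl) left over = 9.845 × 10^-3 mol (1:1 ratio)
n(HCl) consumed by analyte = 0.01886 − 9.845 × 10^-3 = 9.018 × 10^-3 mol
From the 1:2 ratio, n(CaCO3) = 1/2 × 9.018 × 10^-3 = 4.509 × 10^-3 mol
mass of CaCO3 = 4.509 × 10^-3 × 100.09 = 0.4513 g

0.4513 g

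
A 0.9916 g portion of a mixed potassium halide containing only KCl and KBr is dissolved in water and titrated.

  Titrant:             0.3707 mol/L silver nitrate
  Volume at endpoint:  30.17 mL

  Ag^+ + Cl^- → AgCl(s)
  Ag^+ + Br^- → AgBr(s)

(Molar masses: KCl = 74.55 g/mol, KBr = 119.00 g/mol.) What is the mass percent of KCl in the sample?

n(AgNO3) = 0.03017 × 0.3707 = 0.01118 mol
Let x = n(KCl), y = n(KBr).
Titrant: 1x + 1y = 0.01118;  mass: 74.55x + 119.00y = 0.9916
Solving, x = 7.633 × 10^-3 mol, y = 3.551 × 10^-3 mol
mass of KCl = 7.633 × 10^-3 × 74.55 = 0.5691 g
% KCl = 0.5691 / 0.9916 × 100 = 57.39 %

57.39 %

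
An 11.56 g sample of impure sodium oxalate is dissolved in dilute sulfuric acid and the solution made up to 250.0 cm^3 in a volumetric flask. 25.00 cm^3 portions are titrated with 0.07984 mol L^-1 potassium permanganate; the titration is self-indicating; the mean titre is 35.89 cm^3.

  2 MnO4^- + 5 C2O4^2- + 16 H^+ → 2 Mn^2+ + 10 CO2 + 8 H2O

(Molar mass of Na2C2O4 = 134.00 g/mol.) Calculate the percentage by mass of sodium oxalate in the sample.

n(KMnO4) per titration = 0.03589 × 0.07984 = 2.865 × 10^-3 mol
From the 5:2 ratio, n(Na2C2O4) in each aliquot = 5/2 × 2.865 × 10^-3 = 7.164 × 10^-3 mol
n(Na2C2O4) in the whole flask = 7.164 × 10^-3 × 250.0/25.00 = 0.07164 mol
mass of Na2C2O4 = 0.07164 × 134.00 = 9.599 g
% Na2C2O4 = 9.599 / 11.56 × 100 = 83.04 %

83.04 %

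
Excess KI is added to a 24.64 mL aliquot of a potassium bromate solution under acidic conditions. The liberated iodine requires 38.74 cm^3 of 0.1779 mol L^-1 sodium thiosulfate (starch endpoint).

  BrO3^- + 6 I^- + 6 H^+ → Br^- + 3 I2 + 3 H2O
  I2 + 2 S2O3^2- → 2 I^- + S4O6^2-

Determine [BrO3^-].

n(S2O3^2-) = 0.03874 × 0.1779 = 6.892 × 10^-3 mol
n(I2) = n(S2O3^2-)/2 = 3.446 × 10^-3 mol
From the 1:3 ratio, n(BrO3^-) in the aliquot = 1/3 × 3.446 × 10^-3 = 1.149 × 10^-3 mol
[BrO3^-] = 1.149 × 10^-3 / 0.02464 = 0.04662 mol/L

0.04662 mol/L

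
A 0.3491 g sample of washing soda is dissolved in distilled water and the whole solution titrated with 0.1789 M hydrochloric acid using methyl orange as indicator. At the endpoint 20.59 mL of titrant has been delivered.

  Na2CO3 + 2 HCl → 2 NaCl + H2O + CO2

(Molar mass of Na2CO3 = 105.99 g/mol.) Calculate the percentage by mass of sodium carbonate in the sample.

55.92 %

n(HCl) = 0.02059 L × 0.1789 mol/L = 3.684 × 10^-3 mol
From the 1:2 ratio, n(Na2CO3) = 1/2 × 3.684 × 10^-3 = 1.842 × 10^-3 mol
mass of Na2CO3 = 1.842 × 10^-3 × 105.99 g/mol = 0.1952 g
% Na2CO3 = 0.1952 / 0.3491 × 100 = 55.92 %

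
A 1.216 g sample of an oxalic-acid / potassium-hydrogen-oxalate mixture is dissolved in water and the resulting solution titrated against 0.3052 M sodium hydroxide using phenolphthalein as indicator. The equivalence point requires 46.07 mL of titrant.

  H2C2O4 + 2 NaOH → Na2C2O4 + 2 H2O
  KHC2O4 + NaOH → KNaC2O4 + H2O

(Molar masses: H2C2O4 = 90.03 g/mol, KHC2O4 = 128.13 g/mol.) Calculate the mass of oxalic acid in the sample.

n(NaOH) = 0.04607 × 0.3052 = 0.01406 mol
Let x = n(H2C2O4), y = n(KHC2O4).
Titrant: 2x + 1y = 0.01406;  mass: 90.03x + 128.13y = 1.216
Solving, x = 3.523 × 10^-3 mol, y = 7.015 × 10^-3 mol
mass of H2C2O4 = 3.523 × 10^-3 × 90.03 = 0.3171 g

0.3171 g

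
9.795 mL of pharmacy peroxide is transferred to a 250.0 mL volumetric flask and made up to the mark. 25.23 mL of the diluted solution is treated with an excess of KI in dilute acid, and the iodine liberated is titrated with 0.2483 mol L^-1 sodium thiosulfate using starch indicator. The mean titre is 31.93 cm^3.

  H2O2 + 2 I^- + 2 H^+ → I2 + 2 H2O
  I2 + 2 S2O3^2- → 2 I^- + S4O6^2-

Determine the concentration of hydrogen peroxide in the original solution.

4.010 mol/L

n(S2O3^2-) = 0.03193 × 0.2483 = 7.928 × 10^-3 mol
n(I2) = n(S2O3^2-)/2 = 3.964 × 10^-3 mol
n(H2O2) in the aliquot = 3.964 × 10^-3 mol (1:1 ratio)
[H2O2]_dilute = 3.964 × 10^-3 / 0.02523 = 0.1571 mol/L
[H2O2]_original = 0.1571 × 250.0/9.795 = 4.010 mol/L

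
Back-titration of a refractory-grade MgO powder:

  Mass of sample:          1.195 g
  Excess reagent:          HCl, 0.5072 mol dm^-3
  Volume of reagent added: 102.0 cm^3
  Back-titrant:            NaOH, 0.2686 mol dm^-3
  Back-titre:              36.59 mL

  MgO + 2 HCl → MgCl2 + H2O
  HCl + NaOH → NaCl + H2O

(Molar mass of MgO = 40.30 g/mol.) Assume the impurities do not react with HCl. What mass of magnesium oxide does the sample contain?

0.8444 g

n(HCl) added = 0.1020 × 0.5072 = 0.05173 mol
n(NaOH) used in back-titration = 0.03659 × 0.2686 = 9.828 × 10^-3 mol
n(HCl) left over = 9.828 × 10^-3 mol (1:1 ratio)
n(HCl) consumed by analyte = 0.05173 − 9.828 × 10^-3 = 0.04191 mol
From the 1:2 ratio, n(MgO) = 1/2 × 0.04191 = 0.02095 mol
mass of MgO = 0.02095 × 40.30 = 0.8444 g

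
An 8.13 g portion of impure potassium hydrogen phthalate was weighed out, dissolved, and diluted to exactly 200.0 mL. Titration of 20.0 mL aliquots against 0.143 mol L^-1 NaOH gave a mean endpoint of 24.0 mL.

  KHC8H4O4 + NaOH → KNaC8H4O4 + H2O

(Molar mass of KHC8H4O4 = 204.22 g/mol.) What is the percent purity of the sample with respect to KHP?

86.2 %

n(NaOH) per titration = 0.0240 × 0.143 = 3.43 × 10^-3 mol
n(KHC8H4O4) in each aliquot = 3.43 × 10^-3 mol (1:1 ratio)
n(KHC8H4O4) in the whole flask = 3.43 × 10^-3 × 200.0/20.0 = 0.0343 mol
mass of KHC8H4O4 = 0.0343 × 204.22 = 7.01 g
% KHC8H4O4 = 7.01 / 8.13 × 100 = 86.2 %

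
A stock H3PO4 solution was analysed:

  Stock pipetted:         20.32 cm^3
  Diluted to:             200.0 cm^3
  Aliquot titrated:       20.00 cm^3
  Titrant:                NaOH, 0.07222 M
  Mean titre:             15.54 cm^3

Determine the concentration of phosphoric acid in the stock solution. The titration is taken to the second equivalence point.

0.2762 M

H3PO4 + 2 NaOH → Na2HPO4 + 2 H2O
n(NaOH) = 0.01554 × 0.07222 = 1.122 × 10^-3 mol
From the 1:2 ratio, n(H3PO4) in the aliquot = 1/2 × 1.122 × 10^-3 = 5.611 × 10^-4 mol
[H3PO4]_dilute = 5.611 × 10^-4 / 0.02000 = 0.02806 mol/L
Dilution factor = 200.0 / 20.32 = 9.843
[H3PO4]_stock = 0.02806 × 9.843 = 0.2762 mol/L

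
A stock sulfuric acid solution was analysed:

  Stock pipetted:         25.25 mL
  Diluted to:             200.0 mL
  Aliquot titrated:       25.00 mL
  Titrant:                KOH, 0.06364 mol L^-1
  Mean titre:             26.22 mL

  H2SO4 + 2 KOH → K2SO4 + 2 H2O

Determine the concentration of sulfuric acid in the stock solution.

n(KOH) = 0.02622 × 0.06364 = 1.669 × 10^-3 mol
From the 1:2 ratio, n(H2SO4) in the aliquot = 1/2 × 1.669 × 10^-3 = 8.343 × 10^-4 mol
[H2SO4]_dilute = 8.343 × 10^-4 / 0.02500 = 0.03337 mol/L
Dilution factor = 200.0 / 25.25 = 7.921
[H2SO4]_stock = 0.03337 × 7.921 = 0.2643 mol/L

0.2643 mol/L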